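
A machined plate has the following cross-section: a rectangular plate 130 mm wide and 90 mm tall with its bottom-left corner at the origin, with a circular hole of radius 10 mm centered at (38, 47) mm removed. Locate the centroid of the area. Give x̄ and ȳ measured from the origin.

x̄ = 65.74 mm, ȳ = 44.94 mm

plate: A = 130 × 90 = 11700.00, centroid at (65.00, 45.00).
hole: A = −π·10² = -314.16, centroid at (38.00, 47.00).
ΣA = 11385.84 mm², ΣAx̄ = 748561.95 mm³, ΣAȳ = 511734.51 mm³.
x̄ = 748561.95/11385.84 = 65.74 mm; ȳ = 511734.51/11385.84 = 44.94 mm.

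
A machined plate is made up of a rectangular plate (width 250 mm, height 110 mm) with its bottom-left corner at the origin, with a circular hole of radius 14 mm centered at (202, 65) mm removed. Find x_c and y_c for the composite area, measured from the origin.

Part | A | x̄ᵢ | ȳᵢ | A·x̄ᵢ | A·ȳᵢ
plate | 27500.00 | 125.00 | 55.00 | 3437500.00 | 1512500.00
hole | -615.75 | 202.00 | 65.00 | -124381.94 | -40023.89
Σ | 26884.25 |  |  | 3313118.06 | 1472476.11
x_c = 3313118.06 / 26884.25 = 123.24 mm
y_c = 1472476.11 / 26884.25 = 54.77 mm

x_c = 123.24 mm, y_c = 54.77 mm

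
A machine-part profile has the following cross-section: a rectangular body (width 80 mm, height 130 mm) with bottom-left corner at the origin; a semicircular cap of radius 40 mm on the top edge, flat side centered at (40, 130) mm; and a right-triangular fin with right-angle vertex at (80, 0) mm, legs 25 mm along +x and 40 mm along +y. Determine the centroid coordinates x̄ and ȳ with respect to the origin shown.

rectangular body: A = 80 × 130 = 10400.00, centroid at (40.00, 65.00).
semicircular top: A = ½π·40² = 2513.27, centroid at (40.00, 146.98).
triangular fin: A = ½·25·40 = 500.00, centroid at (88.33, 13.33).
ΣA = 13413.27 mm², ΣAx̄ = 560697.63 mm³, ΣAȳ = 1052058.97 mm³.
x̄ = 560697.63/13413.27 = 41.80 mm; ȳ = 1052058.97/13413.27 = 78.43 mm.

x̄ = 41.80 mm, ȳ = 78.43 mm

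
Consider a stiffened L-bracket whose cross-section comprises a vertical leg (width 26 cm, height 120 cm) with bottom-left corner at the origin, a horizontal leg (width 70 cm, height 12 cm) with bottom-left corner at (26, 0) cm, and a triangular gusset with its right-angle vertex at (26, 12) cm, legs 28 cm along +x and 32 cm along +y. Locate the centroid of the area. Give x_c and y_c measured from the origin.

x_c = 24.42 cm, y_c = 45.92 cm

Part | A | x̄ᵢ | ȳᵢ | A·x̄ᵢ | A·ȳᵢ
vertical leg | 3120.00 | 13.00 | 60.00 | 40560.00 | 187200.00
horizontal leg | 840.00 | 61.00 | 6.00 | 51240.00 | 5040.00
gusset | 448.00 | 35.33 | 22.67 | 15829.33 | 10154.67
Σ | 4408.00 |  |  | 107629.33 | 202394.67
x_c = 107629.33 / 4408.00 = 24.42 cm
y_c = 202394.67 / 4408.00 = 45.92 cm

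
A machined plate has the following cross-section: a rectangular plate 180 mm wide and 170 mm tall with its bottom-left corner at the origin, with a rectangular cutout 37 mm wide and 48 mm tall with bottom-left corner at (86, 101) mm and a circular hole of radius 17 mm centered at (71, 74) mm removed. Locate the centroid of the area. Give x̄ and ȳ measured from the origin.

plate: A = 180 × 170 = 30600.00, centroid at (90.00, 85.00).
hole 1: A = −(37 × 48) = -1776.00, centroid at (104.50, 125.00).
hole 2: A = −π·17² = -907.92, centroid at (71.00, 74.00).
ΣA = 27916.08 mm²
ΣAx̄ = (30600.00)(90.00) + (-1776.00)(104.50) + (-907.92)(71.00) = 2503945.66 mm³
ΣAȳ = (30600.00)(85.00) + (-1776.00)(125.00) + (-907.92)(74.00) = 2311813.90 mm³
x̄ = 2503945.66 / 27916.08 = 89.70 mm
ȳ = 2311813.90 / 27916.08 = 82.81 mm

x̄ = 89.70 mm, ȳ = 82.81 mm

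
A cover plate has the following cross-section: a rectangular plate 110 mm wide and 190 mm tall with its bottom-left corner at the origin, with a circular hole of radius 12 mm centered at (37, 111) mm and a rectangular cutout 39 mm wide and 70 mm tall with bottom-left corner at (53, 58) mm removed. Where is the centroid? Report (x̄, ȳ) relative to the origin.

Part | A | x̄ᵢ | ȳᵢ | A·x̄ᵢ | A·ȳᵢ
plate | 20900.00 | 55.00 | 95.00 | 1149500.00 | 1985500.00
hole 1 | -452.39 | 37.00 | 111.00 | -16738.41 | -50215.22
hole 2 | -2730.00 | 72.50 | 93.00 | -197925.00 | -253890.00
Σ | 17717.61 |  |  | 934836.59 | 1681394.78
x̄ = 934836.59 / 17717.61 = 52.76 mm
ȳ = 1681394.78 / 17717.61 = 94.90 mm

x̄ = 52.76 mm, ȳ = 94.90 mm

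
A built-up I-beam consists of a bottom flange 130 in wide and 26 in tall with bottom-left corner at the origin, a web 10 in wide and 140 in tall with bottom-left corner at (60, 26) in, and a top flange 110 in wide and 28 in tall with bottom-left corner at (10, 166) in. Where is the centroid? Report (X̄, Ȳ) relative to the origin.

bottom flange: A = 130 × 26 = 3380.00, centroid at (65.00, 13.00).
web: A = 10 × 140 = 1400.00, centroid at (65.00, 96.00).
top flange: A = 110 × 28 = 3080.00, centroid at (65.00, 180.00).
ΣA = 7860.00 in², ΣAX̄ = 510900.00 in³, ΣAȲ = 732740.00 in³.
X̄ = 510900.00/7860.00 = 65.00 in; Ȳ = 732740.00/7860.00 = 93.22 in.

X̄ = 65.00 in, Ȳ = 93.22 in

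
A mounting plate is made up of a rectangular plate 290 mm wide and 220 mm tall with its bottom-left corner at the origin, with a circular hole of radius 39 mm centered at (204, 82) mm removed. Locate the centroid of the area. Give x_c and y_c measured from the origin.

plate: A = 290 × 220 = 63800.00, centroid at (145.00, 110.00).
hole: A = −π·39² = -4778.36, centroid at (204.00, 82.00).
ΣA = 59021.64 mm², ΣAx_c = 8276214.07 mm³, ΣAy_c = 6626174.28 mm³.
x_c = 8276214.07/59021.64 = 140.22 mm; y_c = 6626174.28/59021.64 = 112.27 mm.

x_c = 140.22 mm, y_c = 112.27 mm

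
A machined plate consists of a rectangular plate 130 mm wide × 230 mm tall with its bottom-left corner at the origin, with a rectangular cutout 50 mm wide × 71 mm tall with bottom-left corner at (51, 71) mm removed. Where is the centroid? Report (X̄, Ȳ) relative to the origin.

X̄ = 63.52 mm, Ȳ = 116.15 mm

Part | A | x̄ᵢ | ȳᵢ | A·x̄ᵢ | A·ȳᵢ
plate | 29900.00 | 65.00 | 115.00 | 1943500.00 | 3438500.00
hole | -3550.00 | 76.00 | 106.50 | -269800.00 | -378075.00
Σ | 26350.00 |  |  | 1673700.00 | 3060425.00
X̄ = 1673700.00 / 26350.00 = 63.52 mm
Ȳ = 3060425.00 / 26350.00 = 116.15 mm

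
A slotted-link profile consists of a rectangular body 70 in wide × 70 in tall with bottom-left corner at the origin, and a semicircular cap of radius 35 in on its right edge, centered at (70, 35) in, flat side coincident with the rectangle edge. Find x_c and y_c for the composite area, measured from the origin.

x_c = 49.06 in, y_c = 35.00 in

Part | A | x̄ᵢ | ȳᵢ | A·x̄ᵢ | A·ȳᵢ
rectangular body | 4900.00 | 35.00 | 35.00 | 171500.00 | 171500.00
semicircular end | 1924.23 | 84.85 | 35.00 | 163279.12 | 67347.89
Σ | 6824.23 |  |  | 334779.12 | 238847.89
x_c = 334779.12 / 6824.23 = 49.06 in
y_c = 238847.89 / 6824.23 = 35.00 in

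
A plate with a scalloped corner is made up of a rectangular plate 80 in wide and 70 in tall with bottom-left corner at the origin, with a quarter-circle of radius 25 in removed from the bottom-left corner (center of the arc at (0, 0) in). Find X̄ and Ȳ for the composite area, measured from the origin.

plate: A = 80 × 70 = 5600.00, centroid at (40.00, 35.00).
removed quarter-circle: A = −¼π·25² = -490.87, centroid at (10.61, 10.61).
ΣA = 5109.13 in², ΣAX̄ = 218791.67 in³, ΣAȲ = 190791.67 in³.
X̄ = 218791.67/5109.13 = 42.82 in; Ȳ = 190791.67/5109.13 = 37.34 in.

X̄ = 42.82 in, Ȳ = 37.34 in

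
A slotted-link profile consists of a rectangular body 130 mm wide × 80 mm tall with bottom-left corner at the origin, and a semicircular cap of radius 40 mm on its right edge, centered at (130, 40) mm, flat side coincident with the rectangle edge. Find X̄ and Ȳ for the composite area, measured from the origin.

X̄ = 80.95 mm, Ȳ = 40.00 mm

Part | A | x̄ᵢ | ȳᵢ | A·x̄ᵢ | A·ȳᵢ
rectangular body | 10400.00 | 65.00 | 40.00 | 676000.00 | 416000.00
semicircular end | 2513.27 | 146.98 | 40.00 | 369392.30 | 100530.96
Σ | 12913.27 |  |  | 1045392.30 | 516530.96
X̄ = 1045392.30 / 12913.27 = 80.95 mm
Ȳ = 516530.96 / 12913.27 = 40.00 mm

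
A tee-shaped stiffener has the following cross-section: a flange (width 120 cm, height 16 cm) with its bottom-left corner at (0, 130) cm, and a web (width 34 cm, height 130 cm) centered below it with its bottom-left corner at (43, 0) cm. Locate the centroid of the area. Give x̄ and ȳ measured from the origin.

web: A = 34 × 130 = 4420.00, centroid at (60.00, 65.00).
flange: A = 120 × 16 = 1920.00, centroid at (60.00, 138.00).
ΣA = 6340.00 cm²
ΣAx̄ = (4420.00)(60.00) + (1920.00)(60.00) = 380400.00 cm³
ΣAȳ = (4420.00)(65.00) + (1920.00)(138.00) = 552260.00 cm³
x̄ = 380400.00 / 6340.00 = 60.00 cm
ȳ = 552260.00 / 6340.00 = 87.11 cm

x̄ = 60.00 cm, ȳ = 87.11 cm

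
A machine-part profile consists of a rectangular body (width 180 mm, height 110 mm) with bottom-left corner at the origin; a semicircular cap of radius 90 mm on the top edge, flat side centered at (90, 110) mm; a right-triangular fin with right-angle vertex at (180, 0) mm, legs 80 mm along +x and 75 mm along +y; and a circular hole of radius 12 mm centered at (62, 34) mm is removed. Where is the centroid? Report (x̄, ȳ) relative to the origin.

x̄ = 100.34 mm, ȳ = 86.52 mm

rectangular body: A = 180 × 110 = 19800.00, centroid at (90.00, 55.00).
semicircular top: A = ½π·90² = 12723.45, centroid at (90.00, 148.20).
triangular fin: A = ½·80·75 = 3000.00, centroid at (206.67, 25.00).
hole: A = −π·12² = -452.39, centroid at (62.00, 34.00).
ΣA = 35071.06 mm², ΣAx̄ = 3519062.38 mm³, ΣAȳ = 3034198.29 mm³.
x̄ = 3519062.38/35071.06 = 100.34 mm; ȳ = 3034198.29/35071.06 = 86.52 mm.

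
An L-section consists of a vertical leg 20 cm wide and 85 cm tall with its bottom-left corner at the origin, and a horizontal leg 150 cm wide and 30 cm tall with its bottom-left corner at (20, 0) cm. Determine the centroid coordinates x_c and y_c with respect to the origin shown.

x_c = 71.69 cm, y_c = 22.54 cm

Part | A | x̄ᵢ | ȳᵢ | A·x̄ᵢ | A·ȳᵢ
vertical leg | 1700.00 | 10.00 | 42.50 | 17000.00 | 72250.00
horizontal leg | 4500.00 | 95.00 | 15.00 | 427500.00 | 67500.00
Σ | 6200.00 |  |  | 444500.00 | 139750.00
x_c = 444500.00 / 6200.00 = 71.69 cm
y_c = 139750.00 / 6200.00 = 22.54 cm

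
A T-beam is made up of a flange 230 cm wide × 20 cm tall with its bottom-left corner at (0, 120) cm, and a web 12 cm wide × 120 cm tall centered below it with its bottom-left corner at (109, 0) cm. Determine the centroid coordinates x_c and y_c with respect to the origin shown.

x_c = 115.00 cm, y_c = 113.31 cm

Part | A | x̄ᵢ | ȳᵢ | A·x̄ᵢ | A·ȳᵢ
web | 1440.00 | 115.00 | 60.00 | 165600.00 | 86400.00
flange | 4600.00 | 115.00 | 130.00 | 529000.00 | 598000.00
Σ | 6040.00 |  |  | 694600.00 | 684400.00
x_c = 694600.00 / 6040.00 = 115.00 cm
y_c = 684400.00 / 6040.00 = 113.31 cm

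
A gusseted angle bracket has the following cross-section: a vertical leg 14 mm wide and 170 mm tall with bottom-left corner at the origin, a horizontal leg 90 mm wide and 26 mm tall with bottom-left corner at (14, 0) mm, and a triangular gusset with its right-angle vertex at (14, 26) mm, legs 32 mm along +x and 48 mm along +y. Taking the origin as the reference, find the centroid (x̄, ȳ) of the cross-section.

Part | A | x̄ᵢ | ȳᵢ | A·x̄ᵢ | A·ȳᵢ
vertical leg | 2380.00 | 7.00 | 85.00 | 16660.00 | 202300.00
horizontal leg | 2340.00 | 59.00 | 13.00 | 138060.00 | 30420.00
gusset | 768.00 | 24.67 | 42.00 | 18944.00 | 32256.00
Σ | 5488.00 |  |  | 173664.00 | 264976.00
x̄ = 173664.00 / 5488.00 = 31.64 mm
ȳ = 264976.00 / 5488.00 = 48.28 mm

x̄ = 31.64 mm, ȳ = 48.28 mm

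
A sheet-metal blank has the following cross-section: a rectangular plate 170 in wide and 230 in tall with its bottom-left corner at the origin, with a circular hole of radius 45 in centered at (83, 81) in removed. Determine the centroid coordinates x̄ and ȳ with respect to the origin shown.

x̄ = 85.39 in, ȳ = 121.61 in

plate: A = 170 × 230 = 39100.00, centroid at (85.00, 115.00).
hole: A = −π·45² = -6361.73, centroid at (83.00, 81.00).
ΣA = 32738.27 in², ΣAx̄ = 2795476.81 in³, ΣAȳ = 3981200.26 in³.
x̄ = 2795476.81/32738.27 = 85.39 in; ȳ = 3981200.26/32738.27 = 121.61 in.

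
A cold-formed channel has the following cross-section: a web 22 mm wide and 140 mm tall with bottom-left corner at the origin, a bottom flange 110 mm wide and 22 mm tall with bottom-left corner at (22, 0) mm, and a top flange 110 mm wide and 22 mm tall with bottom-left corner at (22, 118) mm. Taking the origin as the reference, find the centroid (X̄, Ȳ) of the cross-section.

X̄ = 51.33 mm, Ȳ = 70.00 mm

Part | A | x̄ᵢ | ȳᵢ | A·x̄ᵢ | A·ȳᵢ
web | 3080.00 | 11.00 | 70.00 | 33880.00 | 215600.00
bottom flange | 2420.00 | 77.00 | 11.00 | 186340.00 | 26620.00
top flange | 2420.00 | 77.00 | 129.00 | 186340.00 | 312180.00
Σ | 7920.00 |  |  | 406560.00 | 554400.00
X̄ = 406560.00 / 7920.00 = 51.33 mm
Ȳ = 554400.00 / 7920.00 = 70.00 mm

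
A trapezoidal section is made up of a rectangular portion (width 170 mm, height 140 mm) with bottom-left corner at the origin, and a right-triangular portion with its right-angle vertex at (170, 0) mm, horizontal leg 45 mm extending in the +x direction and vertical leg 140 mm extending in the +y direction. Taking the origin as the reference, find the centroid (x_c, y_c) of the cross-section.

x_c = 96.69 mm, y_c = 67.27 mm

Part | A | x̄ᵢ | ȳᵢ | A·x̄ᵢ | A·ȳᵢ
rectangular portion | 23800.00 | 85.00 | 70.00 | 2023000.00 | 1666000.00
triangular portion | 3150.00 | 185.00 | 46.67 | 582750.00 | 147000.00
Σ | 26950.00 |  |  | 2605750.00 | 1813000.00
x_c = 2605750.00 / 26950.00 = 96.69 mm
y_c = 1813000.00 / 26950.00 = 67.27 mm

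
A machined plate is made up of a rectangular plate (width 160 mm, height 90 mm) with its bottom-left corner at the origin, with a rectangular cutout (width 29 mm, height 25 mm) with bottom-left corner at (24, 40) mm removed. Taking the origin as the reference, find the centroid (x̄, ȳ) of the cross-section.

plate: A = 160 × 90 = 14400.00, centroid at (80.00, 45.00).
hole: A = −(29 × 25) = -725.00, centroid at (38.50, 52.50).
ΣA = 13675.00 mm², ΣAx̄ = 1124087.50 mm³, ΣAȳ = 609937.50 mm³.
x̄ = 1124087.50/13675.00 = 82.20 mm; ȳ = 609937.50/13675.00 = 44.60 mm.

x̄ = 82.20 mm, ȳ = 44.60 mm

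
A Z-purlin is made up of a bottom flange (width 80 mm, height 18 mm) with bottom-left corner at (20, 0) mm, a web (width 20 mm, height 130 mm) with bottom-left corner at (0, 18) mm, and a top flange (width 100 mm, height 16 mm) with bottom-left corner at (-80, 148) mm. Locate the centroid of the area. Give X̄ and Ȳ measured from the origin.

bottom flange: A = 80 × 18 = 1440.00, centroid at (60.00, 9.00).
web: A = 20 × 130 = 2600.00, centroid at (10.00, 83.00).
top flange: A = 100 × 16 = 1600.00, centroid at (-30.00, 156.00).
ΣA = 5640.00 mm²
ΣAX̄ = (1440.00)(60.00) + (2600.00)(10.00) + (1600.00)(-30.00) = 64400.00 mm³
ΣAȲ = (1440.00)(9.00) + (2600.00)(83.00) + (1600.00)(156.00) = 478360.00 mm³
X̄ = 64400.00 / 5640.00 = 11.42 mm
Ȳ = 478360.00 / 5640.00 = 84.82 mm

X̄ = 11.42 mm, Ȳ = 84.82 mm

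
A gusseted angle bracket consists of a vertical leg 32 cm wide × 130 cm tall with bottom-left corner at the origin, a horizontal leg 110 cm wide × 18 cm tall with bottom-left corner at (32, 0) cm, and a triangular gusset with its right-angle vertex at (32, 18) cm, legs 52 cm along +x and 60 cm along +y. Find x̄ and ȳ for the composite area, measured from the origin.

x̄ = 41.01 cm, ȳ = 45.13 cm

vertical leg: A = 32 × 130 = 4160.00, centroid at (16.00, 65.00).
horizontal leg: A = 110 × 18 = 1980.00, centroid at (87.00, 9.00).
gusset: A = ½·52·60 = 1560.00, centroid at (49.33, 38.00).
ΣA = 7700.00 cm²
ΣAx̄ = (4160.00)(16.00) + (1980.00)(87.00) + (1560.00)(49.33) = 315780.00 cm³
ΣAȳ = (4160.00)(65.00) + (1980.00)(9.00) + (1560.00)(38.00) = 347500.00 cm³
x̄ = 315780.00 / 7700.00 = 41.01 cm
ȳ = 347500.00 / 7700.00 = 45.13 cm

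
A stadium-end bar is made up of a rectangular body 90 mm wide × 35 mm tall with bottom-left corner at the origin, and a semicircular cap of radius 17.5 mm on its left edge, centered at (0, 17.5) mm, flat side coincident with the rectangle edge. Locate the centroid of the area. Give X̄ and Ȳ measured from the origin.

rectangular body: A = 90 × 35 = 3150.00, centroid at (45.00, 17.50).
semicircular end: A = ½π·17.5² = 481.06, centroid at (-7.43, 17.50).
ΣA = 3631.06 mm², ΣAX̄ = 138177.08 mm³, ΣAȲ = 63543.49 mm³.
X̄ = 138177.08/3631.06 = 38.05 mm; Ȳ = 63543.49/3631.06 = 17.50 mm.

X̄ = 38.05 mm, Ȳ = 17.50 mm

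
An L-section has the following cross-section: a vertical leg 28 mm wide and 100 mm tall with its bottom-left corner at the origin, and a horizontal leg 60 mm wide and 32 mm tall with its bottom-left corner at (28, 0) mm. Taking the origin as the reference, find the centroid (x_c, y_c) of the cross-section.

Part | A | x̄ᵢ | ȳᵢ | A·x̄ᵢ | A·ȳᵢ
vertical leg | 2800.00 | 14.00 | 50.00 | 39200.00 | 140000.00
horizontal leg | 1920.00 | 58.00 | 16.00 | 111360.00 | 30720.00
Σ | 4720.00 |  |  | 150560.00 | 170720.00
x_c = 150560.00 / 4720.00 = 31.90 mm
y_c = 170720.00 / 4720.00 = 36.17 mm

x_c = 31.90 mm, y_c = 36.17 mm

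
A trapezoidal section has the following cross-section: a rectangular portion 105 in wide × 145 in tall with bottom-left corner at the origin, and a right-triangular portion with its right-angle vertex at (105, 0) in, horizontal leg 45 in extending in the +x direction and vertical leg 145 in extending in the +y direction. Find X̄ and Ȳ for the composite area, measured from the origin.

Part | A | x̄ᵢ | ȳᵢ | A·x̄ᵢ | A·ȳᵢ
rectangular portion | 15225.00 | 52.50 | 72.50 | 799312.50 | 1103812.50
triangular portion | 3262.50 | 120.00 | 48.33 | 391500.00 | 157687.50
Σ | 18487.50 |  |  | 1190812.50 | 1261500.00
X̄ = 1190812.50 / 18487.50 = 64.41 in
Ȳ = 1261500.00 / 18487.50 = 68.24 in

X̄ = 64.41 in, Ȳ = 68.24 in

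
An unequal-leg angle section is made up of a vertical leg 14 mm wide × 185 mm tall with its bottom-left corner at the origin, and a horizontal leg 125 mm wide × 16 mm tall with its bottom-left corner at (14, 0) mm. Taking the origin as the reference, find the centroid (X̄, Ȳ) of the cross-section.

vertical leg: A = 14 × 185 = 2590.00, centroid at (7.00, 92.50).
horizontal leg: A = 125 × 16 = 2000.00, centroid at (76.50, 8.00).
ΣA = 4590.00 mm²
ΣAX̄ = (2590.00)(7.00) + (2000.00)(76.50) = 171130.00 mm³
ΣAȲ = (2590.00)(92.50) + (2000.00)(8.00) = 255575.00 mm³
X̄ = 171130.00 / 4590.00 = 37.28 mm
Ȳ = 255575.00 / 4590.00 = 55.68 mm

X̄ = 37.28 mm, Ȳ = 55.68 mm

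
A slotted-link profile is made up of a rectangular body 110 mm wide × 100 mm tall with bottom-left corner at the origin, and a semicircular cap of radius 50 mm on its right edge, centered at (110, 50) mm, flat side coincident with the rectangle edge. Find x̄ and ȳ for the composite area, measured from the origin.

rectangular body: A = 110 × 100 = 11000.00, centroid at (55.00, 50.00).
semicircular end: A = ½π·50² = 3926.99, centroid at (131.22, 50.00).
ΣA = 14926.99 mm², ΣAx̄ = 1120302.32 mm³, ΣAȳ = 746349.54 mm³.
x̄ = 1120302.32/14926.99 = 75.05 mm; ȳ = 746349.54/14926.99 = 50.00 mm.

x̄ = 75.05 mm, ȳ = 50.00 mm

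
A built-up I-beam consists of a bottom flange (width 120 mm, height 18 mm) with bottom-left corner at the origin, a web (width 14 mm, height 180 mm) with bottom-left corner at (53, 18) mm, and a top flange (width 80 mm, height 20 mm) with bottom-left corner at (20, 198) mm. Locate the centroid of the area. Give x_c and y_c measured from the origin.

Part | A | x̄ᵢ | ȳᵢ | A·x̄ᵢ | A·ȳᵢ
bottom flange | 2160.00 | 60.00 | 9.00 | 129600.00 | 19440.00
web | 2520.00 | 60.00 | 108.00 | 151200.00 | 272160.00
top flange | 1600.00 | 60.00 | 208.00 | 96000.00 | 332800.00
Σ | 6280.00 |  |  | 376800.00 | 624400.00
x_c = 376800.00 / 6280.00 = 60.00 mm
y_c = 624400.00 / 6280.00 = 99.43 mm

x_c = 60.00 mm, y_c = 99.43 mm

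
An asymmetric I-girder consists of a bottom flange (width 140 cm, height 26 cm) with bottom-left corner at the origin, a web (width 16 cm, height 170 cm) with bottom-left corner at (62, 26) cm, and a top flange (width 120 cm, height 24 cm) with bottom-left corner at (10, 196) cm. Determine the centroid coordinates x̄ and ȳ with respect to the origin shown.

x̄ = 70.00 cm, ȳ = 102.63 cm

bottom flange: A = 140 × 26 = 3640.00, centroid at (70.00, 13.00).
web: A = 16 × 170 = 2720.00, centroid at (70.00, 111.00).
top flange: A = 120 × 24 = 2880.00, centroid at (70.00, 208.00).
ΣA = 9240.00 cm², ΣAx̄ = 646800.00 cm³, ΣAȳ = 948280.00 cm³.
x̄ = 646800.00/9240.00 = 70.00 cm; ȳ = 948280.00/9240.00 = 102.63 cm.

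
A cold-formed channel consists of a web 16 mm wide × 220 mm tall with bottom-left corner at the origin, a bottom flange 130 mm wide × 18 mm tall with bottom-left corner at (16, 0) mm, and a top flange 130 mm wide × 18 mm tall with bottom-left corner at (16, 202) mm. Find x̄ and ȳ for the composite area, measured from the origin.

web: A = 16 × 220 = 3520.00, centroid at (8.00, 110.00).
bottom flange: A = 130 × 18 = 2340.00, centroid at (81.00, 9.00).
top flange: A = 130 × 18 = 2340.00, centroid at (81.00, 211.00).
ΣA = 8200.00 mm², ΣAx̄ = 407240.00 mm³, ΣAȳ = 902000.00 mm³.
x̄ = 407240.00/8200.00 = 49.66 mm; ȳ = 902000.00/8200.00 = 110.00 mm.

x̄ = 49.66 mm, ȳ = 110.00 mm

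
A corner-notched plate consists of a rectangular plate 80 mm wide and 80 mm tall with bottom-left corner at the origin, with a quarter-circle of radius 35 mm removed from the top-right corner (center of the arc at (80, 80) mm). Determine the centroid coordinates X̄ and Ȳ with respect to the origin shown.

X̄ = 35.55 mm, Ȳ = 35.55 mm

Part | A | x̄ᵢ | ȳᵢ | A·x̄ᵢ | A·ȳᵢ
plate | 6400.00 | 40.00 | 40.00 | 256000.00 | 256000.00
removed quarter-circle | -962.11 | 65.15 | 65.15 | -62677.35 | -62677.35
Σ | 5437.89 |  |  | 193322.65 | 193322.65
X̄ = 193322.65 / 5437.89 = 35.55 mm
Ȳ = 193322.65 / 5437.89 = 35.55 mm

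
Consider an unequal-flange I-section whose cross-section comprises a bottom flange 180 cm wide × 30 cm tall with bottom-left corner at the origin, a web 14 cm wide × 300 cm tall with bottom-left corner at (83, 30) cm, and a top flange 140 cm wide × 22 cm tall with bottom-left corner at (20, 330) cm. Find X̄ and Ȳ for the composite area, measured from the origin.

Part | A | x̄ᵢ | ȳᵢ | A·x̄ᵢ | A·ȳᵢ
bottom flange | 5400.00 | 90.00 | 15.00 | 486000.00 | 81000.00
web | 4200.00 | 90.00 | 180.00 | 378000.00 | 756000.00
top flange | 3080.00 | 90.00 | 341.00 | 277200.00 | 1050280.00
Σ | 12680.00 |  |  | 1141200.00 | 1887280.00
X̄ = 1141200.00 / 12680.00 = 90.00 cm
Ȳ = 1887280.00 / 12680.00 = 148.84 cm

X̄ = 90.00 cm, Ȳ = 148.84 cm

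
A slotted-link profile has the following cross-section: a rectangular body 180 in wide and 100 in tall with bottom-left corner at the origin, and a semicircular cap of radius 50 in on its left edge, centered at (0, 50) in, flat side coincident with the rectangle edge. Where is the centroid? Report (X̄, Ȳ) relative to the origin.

rectangular body: A = 180 × 100 = 18000.00, centroid at (90.00, 50.00).
semicircular end: A = ½π·50² = 3926.99, centroid at (-21.22, 50.00).
ΣA = 21926.99 in²
ΣAX̄ = (18000.00)(90.00) + (3926.99)(-21.22) = 1536666.67 in³
ΣAȲ = (18000.00)(50.00) + (3926.99)(50.00) = 1096349.54 in³
X̄ = 1536666.67 / 21926.99 = 70.08 in
Ȳ = 1096349.54 / 21926.99 = 50.00 in

X̄ = 70.08 in, Ȳ = 50.00 in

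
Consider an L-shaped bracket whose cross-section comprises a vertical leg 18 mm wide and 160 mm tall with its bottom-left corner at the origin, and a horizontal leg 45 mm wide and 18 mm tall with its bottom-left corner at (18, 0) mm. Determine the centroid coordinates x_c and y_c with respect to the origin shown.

x_c = 15.91 mm, y_c = 64.41 mm

Part | A | x̄ᵢ | ȳᵢ | A·x̄ᵢ | A·ȳᵢ
vertical leg | 2880.00 | 9.00 | 80.00 | 25920.00 | 230400.00
horizontal leg | 810.00 | 40.50 | 9.00 | 32805.00 | 7290.00
Σ | 3690.00 |  |  | 58725.00 | 237690.00
x_c = 58725.00 / 3690.00 = 15.91 mm
y_c = 237690.00 / 3690.00 = 64.41 mm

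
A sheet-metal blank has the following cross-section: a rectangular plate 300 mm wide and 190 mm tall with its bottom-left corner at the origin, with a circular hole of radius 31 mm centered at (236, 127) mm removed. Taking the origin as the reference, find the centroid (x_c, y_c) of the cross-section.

Part | A | x̄ᵢ | ȳᵢ | A·x̄ᵢ | A·ȳᵢ
plate | 57000.00 | 150.00 | 95.00 | 8550000.00 | 5415000.00
hole | -3019.07 | 236.00 | 127.00 | -712500.65 | -383421.96
Σ | 53980.93 |  |  | 7837499.35 | 5031578.04
x_c = 7837499.35 / 53980.93 = 145.19 mm
y_c = 5031578.04 / 53980.93 = 93.21 mm

x_c = 145.19 mm, y_c = 93.21 mm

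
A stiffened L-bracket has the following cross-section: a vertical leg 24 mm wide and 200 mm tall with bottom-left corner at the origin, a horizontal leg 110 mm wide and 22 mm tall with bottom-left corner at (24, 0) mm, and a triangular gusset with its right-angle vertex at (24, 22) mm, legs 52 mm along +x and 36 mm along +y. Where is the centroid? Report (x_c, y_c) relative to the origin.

x_c = 35.25 mm, y_c = 66.02 mm

Part | A | x̄ᵢ | ȳᵢ | A·x̄ᵢ | A·ȳᵢ
vertical leg | 4800.00 | 12.00 | 100.00 | 57600.00 | 480000.00
horizontal leg | 2420.00 | 79.00 | 11.00 | 191180.00 | 26620.00
gusset | 936.00 | 41.33 | 34.00 | 38688.00 | 31824.00
Σ | 8156.00 |  |  | 287468.00 | 538444.00
x_c = 287468.00 / 8156.00 = 35.25 mm
y_c = 538444.00 / 8156.00 = 66.02 mm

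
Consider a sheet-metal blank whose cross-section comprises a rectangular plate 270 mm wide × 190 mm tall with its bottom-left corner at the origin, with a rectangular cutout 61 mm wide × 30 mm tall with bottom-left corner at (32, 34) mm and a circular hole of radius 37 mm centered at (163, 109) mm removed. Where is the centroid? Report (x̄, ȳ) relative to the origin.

plate: A = 270 × 190 = 51300.00, centroid at (135.00, 95.00).
hole 1: A = −(61 × 30) = -1830.00, centroid at (62.50, 49.00).
hole 2: A = −π·37² = -4300.84, centroid at (163.00, 109.00).
ΣA = 45169.16 mm², ΣAx̄ = 6110088.02 mm³, ΣAȳ = 4315038.40 mm³.
x̄ = 6110088.02/45169.16 = 135.27 mm; ȳ = 4315038.40/45169.16 = 95.53 mm.

x̄ = 135.27 mm, ȳ = 95.53 mm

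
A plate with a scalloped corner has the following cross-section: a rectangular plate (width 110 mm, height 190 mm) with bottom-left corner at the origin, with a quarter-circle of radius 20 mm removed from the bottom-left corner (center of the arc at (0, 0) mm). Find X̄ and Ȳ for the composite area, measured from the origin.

X̄ = 55.71 mm, Ȳ = 96.32 mm

plate: A = 110 × 190 = 20900.00, centroid at (55.00, 95.00).
removed quarter-circle: A = −¼π·20² = -314.16, centroid at (8.49, 8.49).
ΣA = 20585.84 mm², ΣAX̄ = 1146833.33 mm³, ΣAȲ = 1982833.33 mm³.
X̄ = 1146833.33/20585.84 = 55.71 mm; Ȳ = 1982833.33/20585.84 = 96.32 mm.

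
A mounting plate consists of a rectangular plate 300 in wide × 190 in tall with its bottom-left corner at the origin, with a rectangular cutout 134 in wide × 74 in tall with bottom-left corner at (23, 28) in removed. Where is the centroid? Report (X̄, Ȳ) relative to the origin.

Part | A | x̄ᵢ | ȳᵢ | A·x̄ᵢ | A·ȳᵢ
plate | 57000.00 | 150.00 | 95.00 | 8550000.00 | 5415000.00
hole | -9916.00 | 90.00 | 65.00 | -892440.00 | -644540.00
Σ | 47084.00 |  |  | 7657560.00 | 4770460.00
X̄ = 7657560.00 / 47084.00 = 162.64 in
Ȳ = 4770460.00 / 47084.00 = 101.32 in

X̄ = 162.64 in, Ȳ = 101.32 in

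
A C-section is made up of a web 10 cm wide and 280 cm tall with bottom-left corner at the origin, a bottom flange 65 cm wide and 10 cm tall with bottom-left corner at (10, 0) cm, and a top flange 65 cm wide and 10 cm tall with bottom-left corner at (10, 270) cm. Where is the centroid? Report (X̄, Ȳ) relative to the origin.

X̄ = 16.89 cm, Ȳ = 140.00 cm

web: A = 10 × 280 = 2800.00, centroid at (5.00, 140.00).
bottom flange: A = 65 × 10 = 650.00, centroid at (42.50, 5.00).
top flange: A = 65 × 10 = 650.00, centroid at (42.50, 275.00).
ΣA = 4100.00 cm²
ΣAX̄ = (2800.00)(5.00) + (650.00)(42.50) + (650.00)(42.50) = 69250.00 cm³
ΣAȲ = (2800.00)(140.00) + (650.00)(5.00) + (650.00)(275.00) = 574000.00 cm³
X̄ = 69250.00 / 4100.00 = 16.89 cm
Ȳ = 574000.00 / 4100.00 = 140.00 cm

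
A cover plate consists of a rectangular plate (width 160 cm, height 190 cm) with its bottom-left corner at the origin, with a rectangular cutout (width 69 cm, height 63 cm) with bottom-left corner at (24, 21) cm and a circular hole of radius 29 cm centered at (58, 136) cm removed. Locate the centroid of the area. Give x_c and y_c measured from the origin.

x_c = 86.48 cm, y_c = 98.26 cm

plate: A = 160 × 190 = 30400.00, centroid at (80.00, 95.00).
hole 1: A = −(69 × 63) = -4347.00, centroid at (58.50, 52.50).
hole 2: A = −π·29² = -2642.08, centroid at (58.00, 136.00).
ΣA = 23410.92 cm², ΣAx_c = 2024459.89 cm³, ΣAy_c = 2300459.70 cm³.
x_c = 2024459.89/23410.92 = 86.48 cm; y_c = 2300459.70/23410.92 = 98.26 cm.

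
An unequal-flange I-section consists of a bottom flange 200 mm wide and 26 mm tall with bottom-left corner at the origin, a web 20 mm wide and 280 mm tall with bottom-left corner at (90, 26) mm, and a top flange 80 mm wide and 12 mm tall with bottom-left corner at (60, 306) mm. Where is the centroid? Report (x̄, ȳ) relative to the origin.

bottom flange: A = 200 × 26 = 5200.00, centroid at (100.00, 13.00).
web: A = 20 × 280 = 5600.00, centroid at (100.00, 166.00).
top flange: A = 80 × 12 = 960.00, centroid at (100.00, 312.00).
ΣA = 11760.00 mm²
ΣAx̄ = (5200.00)(100.00) + (5600.00)(100.00) + (960.00)(100.00) = 1176000.00 mm³
ΣAȳ = (5200.00)(13.00) + (5600.00)(166.00) + (960.00)(312.00) = 1296720.00 mm³
x̄ = 1176000.00 / 11760.00 = 100.00 mm
ȳ = 1296720.00 / 11760.00 = 110.27 mm

x̄ = 100.00 mm, ȳ = 110.27 mm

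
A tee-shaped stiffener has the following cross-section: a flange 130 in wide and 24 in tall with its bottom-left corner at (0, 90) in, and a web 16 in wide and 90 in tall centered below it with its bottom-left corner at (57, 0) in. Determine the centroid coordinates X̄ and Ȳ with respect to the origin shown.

web: A = 16 × 90 = 1440.00, centroid at (65.00, 45.00).
flange: A = 130 × 24 = 3120.00, centroid at (65.00, 102.00).
ΣA = 4560.00 in²
ΣAX̄ = (1440.00)(65.00) + (3120.00)(65.00) = 296400.00 in³
ΣAȲ = (1440.00)(45.00) + (3120.00)(102.00) = 383040.00 in³
X̄ = 296400.00 / 4560.00 = 65.00 in
Ȳ = 383040.00 / 4560.00 = 84.00 in

X̄ = 65.00 in, Ȳ = 84.00 in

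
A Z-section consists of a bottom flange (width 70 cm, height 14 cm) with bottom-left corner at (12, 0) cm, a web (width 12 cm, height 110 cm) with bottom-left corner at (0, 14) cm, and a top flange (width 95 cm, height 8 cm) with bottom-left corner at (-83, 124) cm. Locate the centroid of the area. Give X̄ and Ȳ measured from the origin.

bottom flange: A = 70 × 14 = 980.00, centroid at (47.00, 7.00).
web: A = 12 × 110 = 1320.00, centroid at (6.00, 69.00).
top flange: A = 95 × 8 = 760.00, centroid at (-35.50, 128.00).
ΣA = 3060.00 cm², ΣAX̄ = 27000.00 cm³, ΣAȲ = 195220.00 cm³.
X̄ = 27000.00/3060.00 = 8.82 cm; Ȳ = 195220.00/3060.00 = 63.80 cm.

X̄ = 8.82 cm, Ȳ = 63.80 cm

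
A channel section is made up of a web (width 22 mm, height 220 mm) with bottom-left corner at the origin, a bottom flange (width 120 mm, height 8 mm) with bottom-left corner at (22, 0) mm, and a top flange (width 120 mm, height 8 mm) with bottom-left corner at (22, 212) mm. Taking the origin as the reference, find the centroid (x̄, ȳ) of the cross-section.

web: A = 22 × 220 = 4840.00, centroid at (11.00, 110.00).
bottom flange: A = 120 × 8 = 960.00, centroid at (82.00, 4.00).
top flange: A = 120 × 8 = 960.00, centroid at (82.00, 216.00).
ΣA = 6760.00 mm²
ΣAx̄ = (4840.00)(11.00) + (960.00)(82.00) + (960.00)(82.00) = 210680.00 mm³
ΣAȳ = (4840.00)(110.00) + (960.00)(4.00) + (960.00)(216.00) = 743600.00 mm³
x̄ = 210680.00 / 6760.00 = 31.17 mm
ȳ = 743600.00 / 6760.00 = 110.00 mm

x̄ = 31.17 mm, ȳ = 110.00 mm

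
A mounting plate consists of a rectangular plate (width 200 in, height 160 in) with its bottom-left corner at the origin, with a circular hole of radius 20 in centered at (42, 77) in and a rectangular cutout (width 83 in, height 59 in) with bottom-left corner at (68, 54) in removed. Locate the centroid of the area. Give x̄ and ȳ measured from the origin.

x̄ = 101.02 in, ȳ = 79.48 in

plate: A = 200 × 160 = 32000.00, centroid at (100.00, 80.00).
hole 1: A = −π·20² = -1256.64, centroid at (42.00, 77.00).
hole 2: A = −(83 × 59) = -4897.00, centroid at (109.50, 83.50).
ΣA = 25846.36 in²
ΣAx̄ = (32000.00)(100.00) + (-1256.64)(42.00) + (-4897.00)(109.50) = 2610999.74 in³
ΣAȳ = (32000.00)(80.00) + (-1256.64)(77.00) + (-4897.00)(83.50) = 2054339.45 in³
x̄ = 2610999.74 / 25846.36 = 101.02 in
ȳ = 2054339.45 / 25846.36 = 79.48 in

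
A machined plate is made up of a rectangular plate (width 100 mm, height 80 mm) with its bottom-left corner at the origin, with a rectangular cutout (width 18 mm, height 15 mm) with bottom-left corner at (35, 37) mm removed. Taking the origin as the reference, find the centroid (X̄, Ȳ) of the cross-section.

plate: A = 100 × 80 = 8000.00, centroid at (50.00, 40.00).
hole: A = −(18 × 15) = -270.00, centroid at (44.00, 44.50).
ΣA = 7730.00 mm²
ΣAX̄ = (8000.00)(50.00) + (-270.00)(44.00) = 388120.00 mm³
ΣAȲ = (8000.00)(40.00) + (-270.00)(44.50) = 307985.00 mm³
X̄ = 388120.00 / 7730.00 = 50.21 mm
Ȳ = 307985.00 / 7730.00 = 39.84 mm

X̄ = 50.21 mm, Ȳ = 39.84 mm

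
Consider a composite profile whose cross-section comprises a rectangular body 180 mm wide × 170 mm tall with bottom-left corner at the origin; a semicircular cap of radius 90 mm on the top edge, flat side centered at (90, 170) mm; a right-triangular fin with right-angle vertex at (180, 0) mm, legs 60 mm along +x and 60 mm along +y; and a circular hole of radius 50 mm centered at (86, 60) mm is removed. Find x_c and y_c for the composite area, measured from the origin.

x_c = 96.16 mm, y_c = 129.19 mm

rectangular body: A = 180 × 170 = 30600.00, centroid at (90.00, 85.00).
semicircular top: A = ½π·90² = 12723.45, centroid at (90.00, 208.20).
triangular fin: A = ½·60·60 = 1800.00, centroid at (200.00, 20.00).
hole: A = −π·50² = -7853.98, centroid at (86.00, 60.00).
ΣA = 37269.47 mm², ΣAx_c = 3583668.10 mm³, ΣAy_c = 4814747.64 mm³.
x_c = 3583668.10/37269.47 = 96.16 mm; y_c = 4814747.64/37269.47 = 129.19 mm.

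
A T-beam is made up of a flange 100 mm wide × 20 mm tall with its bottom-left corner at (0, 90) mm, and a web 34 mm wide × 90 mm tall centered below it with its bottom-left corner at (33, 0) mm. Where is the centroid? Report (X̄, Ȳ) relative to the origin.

X̄ = 50.00 mm, Ȳ = 66.74 mm

web: A = 34 × 90 = 3060.00, centroid at (50.00, 45.00).
flange: A = 100 × 20 = 2000.00, centroid at (50.00, 100.00).
ΣA = 5060.00 mm², ΣAX̄ = 253000.00 mm³, ΣAȲ = 337700.00 mm³.
X̄ = 253000.00/5060.00 = 50.00 mm; Ȳ = 337700.00/5060.00 = 66.74 mm.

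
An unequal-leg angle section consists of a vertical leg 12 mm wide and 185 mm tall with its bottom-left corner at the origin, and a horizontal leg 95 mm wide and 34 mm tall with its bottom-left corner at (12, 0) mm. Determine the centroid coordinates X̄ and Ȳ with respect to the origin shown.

X̄ = 37.71 mm, Ȳ = 47.75 mm

vertical leg: A = 12 × 185 = 2220.00, centroid at (6.00, 92.50).
horizontal leg: A = 95 × 34 = 3230.00, centroid at (59.50, 17.00).
ΣA = 5450.00 mm², ΣAX̄ = 205505.00 mm³, ΣAȲ = 260260.00 mm³.
X̄ = 205505.00/5450.00 = 37.71 mm; Ȳ = 260260.00/5450.00 = 47.75 mm.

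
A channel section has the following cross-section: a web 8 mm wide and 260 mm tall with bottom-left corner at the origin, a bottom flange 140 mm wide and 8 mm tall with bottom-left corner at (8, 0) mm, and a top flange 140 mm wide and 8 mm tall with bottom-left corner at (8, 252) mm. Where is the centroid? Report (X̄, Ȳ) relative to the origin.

web: A = 8 × 260 = 2080.00, centroid at (4.00, 130.00).
bottom flange: A = 140 × 8 = 1120.00, centroid at (78.00, 4.00).
top flange: A = 140 × 8 = 1120.00, centroid at (78.00, 256.00).
ΣA = 4320.00 mm², ΣAX̄ = 183040.00 mm³, ΣAȲ = 561600.00 mm³.
X̄ = 183040.00/4320.00 = 42.37 mm; Ȳ = 561600.00/4320.00 = 130.00 mm.

X̄ = 42.37 mm, Ȳ = 130.00 mm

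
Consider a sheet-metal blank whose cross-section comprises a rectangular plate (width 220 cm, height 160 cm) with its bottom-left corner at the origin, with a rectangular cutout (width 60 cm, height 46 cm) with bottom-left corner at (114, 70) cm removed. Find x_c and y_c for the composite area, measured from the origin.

x_c = 107.11 cm, y_c = 78.89 cm

plate: A = 220 × 160 = 35200.00, centroid at (110.00, 80.00).
hole: A = −(60 × 46) = -2760.00, centroid at (144.00, 93.00).
ΣA = 32440.00 cm², ΣAx_c = 3474560.00 cm³, ΣAy_c = 2559320.00 cm³.
x_c = 3474560.00/32440.00 = 107.11 cm; y_c = 2559320.00/32440.00 = 78.89 cm.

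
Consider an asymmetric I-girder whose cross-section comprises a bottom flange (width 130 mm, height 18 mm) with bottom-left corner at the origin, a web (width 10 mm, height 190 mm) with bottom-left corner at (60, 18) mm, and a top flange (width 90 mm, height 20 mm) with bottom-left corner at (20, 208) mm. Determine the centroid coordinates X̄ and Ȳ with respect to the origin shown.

X̄ = 65.00 mm, Ȳ = 104.00 mm

bottom flange: A = 130 × 18 = 2340.00, centroid at (65.00, 9.00).
web: A = 10 × 190 = 1900.00, centroid at (65.00, 113.00).
top flange: A = 90 × 20 = 1800.00, centroid at (65.00, 218.00).
ΣA = 6040.00 mm², ΣAX̄ = 392600.00 mm³, ΣAȲ = 628160.00 mm³.
X̄ = 392600.00/6040.00 = 65.00 mm; Ȳ = 628160.00/6040.00 = 104.00 mm.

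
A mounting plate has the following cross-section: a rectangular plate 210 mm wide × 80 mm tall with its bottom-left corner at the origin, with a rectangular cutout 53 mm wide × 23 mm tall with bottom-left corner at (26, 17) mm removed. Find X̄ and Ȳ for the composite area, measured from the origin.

X̄ = 109.11 mm, Ȳ = 40.90 mm

Part | A | x̄ᵢ | ȳᵢ | A·x̄ᵢ | A·ȳᵢ
plate | 16800.00 | 105.00 | 40.00 | 1764000.00 | 672000.00
hole | -1219.00 | 52.50 | 28.50 | -63997.50 | -34741.50
Σ | 15581.00 |  |  | 1700002.50 | 637258.50
X̄ = 1700002.50 / 15581.00 = 109.11 mm
Ȳ = 637258.50 / 15581.00 = 40.90 mm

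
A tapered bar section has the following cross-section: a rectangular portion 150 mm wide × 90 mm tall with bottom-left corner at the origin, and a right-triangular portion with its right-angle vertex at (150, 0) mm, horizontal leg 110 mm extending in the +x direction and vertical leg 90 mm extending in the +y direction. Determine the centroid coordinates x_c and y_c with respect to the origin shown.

Part | A | x̄ᵢ | ȳᵢ | A·x̄ᵢ | A·ȳᵢ
rectangular portion | 13500.00 | 75.00 | 45.00 | 1012500.00 | 607500.00
triangular portion | 4950.00 | 186.67 | 30.00 | 924000.00 | 148500.00
Σ | 18450.00 |  |  | 1936500.00 | 756000.00
x_c = 1936500.00 / 18450.00 = 104.96 mm
y_c = 756000.00 / 18450.00 = 40.98 mm

x_c = 104.96 mm, y_c = 40.98 mm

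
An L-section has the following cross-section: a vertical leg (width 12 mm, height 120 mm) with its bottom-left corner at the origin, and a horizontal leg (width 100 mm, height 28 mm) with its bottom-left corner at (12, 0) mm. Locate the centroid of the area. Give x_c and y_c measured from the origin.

Part | A | x̄ᵢ | ȳᵢ | A·x̄ᵢ | A·ȳᵢ
vertical leg | 1440.00 | 6.00 | 60.00 | 8640.00 | 86400.00
horizontal leg | 2800.00 | 62.00 | 14.00 | 173600.00 | 39200.00
Σ | 4240.00 |  |  | 182240.00 | 125600.00
x_c = 182240.00 / 4240.00 = 42.98 mm
y_c = 125600.00 / 4240.00 = 29.62 mm

x_c = 42.98 mm, y_c = 29.62 mm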